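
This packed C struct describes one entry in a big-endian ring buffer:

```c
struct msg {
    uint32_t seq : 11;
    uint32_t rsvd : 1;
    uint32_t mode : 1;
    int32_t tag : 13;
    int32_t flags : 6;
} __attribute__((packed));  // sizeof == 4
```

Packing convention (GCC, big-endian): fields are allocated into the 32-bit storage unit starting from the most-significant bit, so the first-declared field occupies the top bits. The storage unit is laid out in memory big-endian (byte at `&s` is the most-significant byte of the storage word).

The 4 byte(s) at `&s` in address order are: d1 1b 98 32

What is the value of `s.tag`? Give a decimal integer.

3680

[0]=0xd1 [1]=0x1b [2]=0x98 [3]=0x32 (big-endian) → word 0xd11b9832
seq [21+:11] = (word>>21) & 0x7ff = 1672
rsvd [20+:1] = (word>>20) & 0x1 = 1
mode [19+:1] = (word>>19) & 0x1 = 1
tag [6+:13] = (word>>6) & 0x1fff = 3680  ←
flags [0+:6] = (word>>0) & 0x3f = 50
tag signed 13b, MSB=0: value = 3680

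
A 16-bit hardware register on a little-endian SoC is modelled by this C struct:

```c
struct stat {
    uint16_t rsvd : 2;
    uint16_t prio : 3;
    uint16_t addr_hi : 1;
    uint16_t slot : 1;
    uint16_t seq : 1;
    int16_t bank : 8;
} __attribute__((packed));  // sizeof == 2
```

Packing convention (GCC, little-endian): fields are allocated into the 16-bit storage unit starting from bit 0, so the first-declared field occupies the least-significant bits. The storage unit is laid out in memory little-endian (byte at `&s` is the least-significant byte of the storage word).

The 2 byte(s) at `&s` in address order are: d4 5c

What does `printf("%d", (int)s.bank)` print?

92

[0]=0xd4 [1]=0x5c (little-endian) → word 0x5cd4
rsvd:2 @ bit 0 → (0x5cd4>>0)&0x3 = 0x0
prio:3 @ bit 2 → (0x5cd4>>2)&0x7 = 0x5
addr_hi:1 @ bit 5 → (0x5cd4>>5)&0x1 = 0x0
slot:1 @ bit 6 → (0x5cd4>>6)&0x1 = 0x1
seq:1 @ bit 7 → (0x5cd4>>7)&0x1 = 0x1
bank:8 @ bit 8 → (0x5cd4>>8)&0xff = 0x5c  ←
bank signed 8b, MSB=0: value = 92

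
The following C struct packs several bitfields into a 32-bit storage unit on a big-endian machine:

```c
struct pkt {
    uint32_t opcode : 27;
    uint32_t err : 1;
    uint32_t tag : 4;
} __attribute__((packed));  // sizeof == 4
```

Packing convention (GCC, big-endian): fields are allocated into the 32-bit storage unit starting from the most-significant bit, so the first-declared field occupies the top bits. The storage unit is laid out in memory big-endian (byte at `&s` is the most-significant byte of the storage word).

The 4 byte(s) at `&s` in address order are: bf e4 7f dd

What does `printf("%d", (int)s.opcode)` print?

100606974

[0]=0xbf [1]=0xe4 [2]=0x7f [3]=0xdd (big-endian) → word 0xbfe47fdd
opcode [5+:27] = (word>>5) & 0x7ffffff = 100606974  ←
err [4+:1] = (word>>4) & 0x1 = 1
tag [0+:4] = (word>>0) & 0xf = 13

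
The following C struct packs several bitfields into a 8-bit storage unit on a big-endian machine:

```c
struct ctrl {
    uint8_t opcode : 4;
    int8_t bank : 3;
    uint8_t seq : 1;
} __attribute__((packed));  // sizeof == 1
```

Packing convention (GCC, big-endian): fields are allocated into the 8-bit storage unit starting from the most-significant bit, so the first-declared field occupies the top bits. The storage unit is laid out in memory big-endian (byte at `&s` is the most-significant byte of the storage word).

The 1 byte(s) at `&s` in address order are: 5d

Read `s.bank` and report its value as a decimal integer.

[0]=0x5d (big-endian) → word 0x5d
opcode [4+:4] = (word>>4) & 0xf = 5
bank [1+:3] = (word>>1) & 0x7 = 6  ←
seq [0+:1] = (word>>0) & 0x1 = 1
bank signed 3b, MSB=1: 6 - 8 = -2

-2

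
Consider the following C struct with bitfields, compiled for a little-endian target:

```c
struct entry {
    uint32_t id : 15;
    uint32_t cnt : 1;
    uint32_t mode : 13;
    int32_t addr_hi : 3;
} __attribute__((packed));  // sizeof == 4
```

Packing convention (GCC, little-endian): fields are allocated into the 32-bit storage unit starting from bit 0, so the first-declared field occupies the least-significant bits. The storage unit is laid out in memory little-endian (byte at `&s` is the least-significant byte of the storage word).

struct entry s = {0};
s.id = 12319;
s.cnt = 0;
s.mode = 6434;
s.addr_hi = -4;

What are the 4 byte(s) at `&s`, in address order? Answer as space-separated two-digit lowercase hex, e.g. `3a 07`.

id:15 = 12319 → 0x301f << 0 → word 0x0000301f
cnt:1 = 0 → 0x0 << 15 → word 0x0000301f
mode:13 = 6434 → 0x1922 << 16 → word 0x1922301f
addr_hi:3 = -4 → 0x4 << 29 → word 0x9922301f
word = 0x9922301f → little-endian bytes:
  [0]=0x1f  [1]=0x30  [2]=0x22  [3]=0x99

1f 30 22 99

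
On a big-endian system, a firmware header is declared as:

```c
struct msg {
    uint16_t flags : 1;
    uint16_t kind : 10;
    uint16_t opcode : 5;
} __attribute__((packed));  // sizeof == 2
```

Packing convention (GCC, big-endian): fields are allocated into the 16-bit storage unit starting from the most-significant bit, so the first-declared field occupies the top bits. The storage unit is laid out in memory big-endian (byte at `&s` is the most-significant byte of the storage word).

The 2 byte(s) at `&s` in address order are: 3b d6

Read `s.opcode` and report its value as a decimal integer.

22

[0]=0x3b [1]=0xd6 (big-endian) → word 0x3bd6
flags [15+:1] = (word>>15) & 0x1 = 0
kind [5+:10] = (word>>5) & 0x3ff = 478
opcode [0+:5] = (word>>0) & 0x1f = 22  ←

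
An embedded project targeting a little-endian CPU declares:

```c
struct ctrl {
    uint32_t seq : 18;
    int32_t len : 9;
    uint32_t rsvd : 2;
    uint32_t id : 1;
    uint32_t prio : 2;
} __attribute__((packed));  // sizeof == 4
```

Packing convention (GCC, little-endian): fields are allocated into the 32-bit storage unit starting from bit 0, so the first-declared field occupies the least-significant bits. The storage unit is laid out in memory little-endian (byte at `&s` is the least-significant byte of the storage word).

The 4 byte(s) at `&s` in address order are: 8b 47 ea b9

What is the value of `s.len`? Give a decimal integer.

[0]=0x8b [1]=0x47 [2]=0xea [3]=0xb9 (little-endian) → word 0xb9ea478b
seq:18 @ bit 0 → (0xb9ea478b>>0)&0x3ffff = 0x2478b
len:9 @ bit 18 → (0xb9ea478b>>18)&0x1ff = 0x7a  ←
rsvd:2 @ bit 27 → (0xb9ea478b>>27)&0x3 = 0x3
id:1 @ bit 29 → (0xb9ea478b>>29)&0x1 = 0x1
prio:2 @ bit 30 → (0xb9ea478b>>30)&0x3 = 0x2
len signed 9b, MSB=0: value = 122

122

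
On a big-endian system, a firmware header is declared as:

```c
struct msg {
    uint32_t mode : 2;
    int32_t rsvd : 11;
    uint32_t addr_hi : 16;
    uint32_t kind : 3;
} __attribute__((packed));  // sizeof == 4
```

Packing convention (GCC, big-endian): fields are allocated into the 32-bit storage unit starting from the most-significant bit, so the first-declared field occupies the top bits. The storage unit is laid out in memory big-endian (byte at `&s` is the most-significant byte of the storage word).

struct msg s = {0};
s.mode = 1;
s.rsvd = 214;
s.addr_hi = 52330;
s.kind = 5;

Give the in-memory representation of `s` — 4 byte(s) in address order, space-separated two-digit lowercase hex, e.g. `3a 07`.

46 b6 63 55

mode:2 = 1 → 0x1 << 30 → word 0x40000000
rsvd:11 = 214 → 0xd6 << 19 → word 0x46b00000
addr_hi:16 = 52330 → 0xcc6a << 3 → word 0x46b66350
kind:3 = 5 → 0x5 << 0 → word 0x46b66355
word = 0x46b66355 → big-endian bytes:
  [0]=0x46  [1]=0xb6  [2]=0x63  [3]=0x55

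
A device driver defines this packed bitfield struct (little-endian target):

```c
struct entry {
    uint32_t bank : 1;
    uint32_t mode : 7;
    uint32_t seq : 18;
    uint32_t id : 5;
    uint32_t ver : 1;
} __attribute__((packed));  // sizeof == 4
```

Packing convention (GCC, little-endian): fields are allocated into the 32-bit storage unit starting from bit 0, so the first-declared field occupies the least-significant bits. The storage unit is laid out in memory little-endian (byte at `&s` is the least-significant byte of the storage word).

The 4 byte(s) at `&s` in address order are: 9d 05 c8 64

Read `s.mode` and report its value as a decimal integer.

[0]=0x9d [1]=0x05 [2]=0xc8 [3]=0x64 (little-endian) → word 0x64c8059d
bank:1 @ bit 0 → (0x64c8059d>>0)&0x1 = 0x1
mode:7 @ bit 1 → (0x64c8059d>>1)&0x7f = 0x4e  ←
seq:18 @ bit 8 → (0x64c8059d>>8)&0x3ffff = 0xc805
id:5 @ bit 26 → (0x64c8059d>>26)&0x1f = 0x19
ver:1 @ bit 31 → (0x64c8059d>>31)&0x1 = 0x0

78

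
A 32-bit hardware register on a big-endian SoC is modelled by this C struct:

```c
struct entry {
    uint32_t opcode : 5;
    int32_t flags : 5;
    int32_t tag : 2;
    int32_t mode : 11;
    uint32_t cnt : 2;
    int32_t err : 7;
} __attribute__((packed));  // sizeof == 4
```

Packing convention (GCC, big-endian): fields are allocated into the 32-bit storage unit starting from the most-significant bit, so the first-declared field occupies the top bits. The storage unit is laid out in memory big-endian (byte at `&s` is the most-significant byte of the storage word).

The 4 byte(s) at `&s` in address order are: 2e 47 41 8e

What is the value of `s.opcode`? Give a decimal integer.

[0]=0x2e [1]=0x47 [2]=0x41 [3]=0x8e (big-endian) → word 0x2e47418e
opcode [27+:5] = (word>>27) & 0x1f = 5  ←
flags [22+:5] = (word>>22) & 0x1f = 25
tag [20+:2] = (word>>20) & 0x3 = 0
mode [9+:11] = (word>>9) & 0x7ff = 928
cnt [7+:2] = (word>>7) & 0x3 = 3
err [0+:7] = (word>>0) & 0x7f = 14

5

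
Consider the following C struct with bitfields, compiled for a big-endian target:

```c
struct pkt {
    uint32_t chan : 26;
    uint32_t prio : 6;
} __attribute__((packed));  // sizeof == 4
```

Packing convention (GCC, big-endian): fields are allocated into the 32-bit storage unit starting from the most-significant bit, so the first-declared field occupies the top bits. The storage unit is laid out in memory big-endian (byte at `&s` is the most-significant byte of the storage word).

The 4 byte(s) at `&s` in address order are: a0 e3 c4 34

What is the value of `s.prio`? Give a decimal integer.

[0]=0xa0 [1]=0xe3 [2]=0xc4 [3]=0x34 (big-endian) → word 0xa0e3c434
chan [6+:26] = (word>>6) & 0x3ffffff = 42176272
prio [0+:6] = (word>>0) & 0x3f = 52  ←

52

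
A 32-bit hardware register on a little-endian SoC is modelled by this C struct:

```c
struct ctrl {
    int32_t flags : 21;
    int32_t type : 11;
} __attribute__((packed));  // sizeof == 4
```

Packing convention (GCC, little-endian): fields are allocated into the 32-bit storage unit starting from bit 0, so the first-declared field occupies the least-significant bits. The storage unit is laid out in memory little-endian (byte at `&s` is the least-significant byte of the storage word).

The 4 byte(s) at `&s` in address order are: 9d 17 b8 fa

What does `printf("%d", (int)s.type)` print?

[0]=0x9d [1]=0x17 [2]=0xb8 [3]=0xfa (little-endian) → word 0xfab8179d
flags [0+:21] = (word>>0) & 0x1fffff = 1578909
type [21+:11] = (word>>21) & 0x7ff = 2005  ←
type signed 11b, MSB=1: 2005 - 2048 = -43

-43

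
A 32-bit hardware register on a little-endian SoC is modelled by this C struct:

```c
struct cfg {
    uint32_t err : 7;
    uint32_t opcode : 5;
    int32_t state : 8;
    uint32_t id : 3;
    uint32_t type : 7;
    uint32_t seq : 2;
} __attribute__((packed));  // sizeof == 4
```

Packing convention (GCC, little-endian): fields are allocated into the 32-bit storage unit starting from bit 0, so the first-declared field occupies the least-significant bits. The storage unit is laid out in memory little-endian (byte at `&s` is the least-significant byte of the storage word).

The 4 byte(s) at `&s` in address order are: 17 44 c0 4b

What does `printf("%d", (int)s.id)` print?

[0]=0x17 [1]=0x44 [2]=0xc0 [3]=0x4b (little-endian) → word 0x4bc04417
err:7 @ bit 0 → (0x4bc04417>>0)&0x7f = 0x17
opcode:5 @ bit 7 → (0x4bc04417>>7)&0x1f = 0x8
state:8 @ bit 12 → (0x4bc04417>>12)&0xff = 0x4
id:3 @ bit 20 → (0x4bc04417>>20)&0x7 = 0x4  ←
type:7 @ bit 23 → (0x4bc04417>>23)&0x7f = 0x17
seq:2 @ bit 30 → (0x4bc04417>>30)&0x3 = 0x1

4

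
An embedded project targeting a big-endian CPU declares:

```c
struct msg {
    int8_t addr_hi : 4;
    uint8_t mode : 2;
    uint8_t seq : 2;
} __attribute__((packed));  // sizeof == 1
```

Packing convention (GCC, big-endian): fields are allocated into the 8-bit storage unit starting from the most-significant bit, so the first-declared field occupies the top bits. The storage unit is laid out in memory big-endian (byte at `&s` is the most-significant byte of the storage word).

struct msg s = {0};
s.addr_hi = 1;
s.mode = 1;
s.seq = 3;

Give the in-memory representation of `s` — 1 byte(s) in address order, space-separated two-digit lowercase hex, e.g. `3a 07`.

addr_hi:4 = 1 → 0x1 << 4 → word 0x10
mode:2 = 1 → 0x1 << 2 → word 0x14
seq:2 = 3 → 0x3 << 0 → word 0x17
word = 0x17 → big-endian bytes:
  [0]=0x17

17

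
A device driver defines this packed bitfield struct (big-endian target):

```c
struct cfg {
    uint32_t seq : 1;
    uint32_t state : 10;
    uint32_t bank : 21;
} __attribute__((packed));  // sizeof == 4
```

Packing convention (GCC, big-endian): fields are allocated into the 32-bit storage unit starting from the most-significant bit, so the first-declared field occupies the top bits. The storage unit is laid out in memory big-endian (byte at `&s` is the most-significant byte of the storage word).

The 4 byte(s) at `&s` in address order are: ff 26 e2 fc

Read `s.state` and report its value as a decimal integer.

1017

[0]=0xff [1]=0x26 [2]=0xe2 [3]=0xfc (big-endian) → word 0xff26e2fc
seq:1 @ bit 31 → (0xff26e2fc>>31)&0x1 = 0x1
state:10 @ bit 21 → (0xff26e2fc>>21)&0x3ff = 0x3f9  ←
bank:21 @ bit 0 → (0xff26e2fc>>0)&0x1fffff = 0x6e2fc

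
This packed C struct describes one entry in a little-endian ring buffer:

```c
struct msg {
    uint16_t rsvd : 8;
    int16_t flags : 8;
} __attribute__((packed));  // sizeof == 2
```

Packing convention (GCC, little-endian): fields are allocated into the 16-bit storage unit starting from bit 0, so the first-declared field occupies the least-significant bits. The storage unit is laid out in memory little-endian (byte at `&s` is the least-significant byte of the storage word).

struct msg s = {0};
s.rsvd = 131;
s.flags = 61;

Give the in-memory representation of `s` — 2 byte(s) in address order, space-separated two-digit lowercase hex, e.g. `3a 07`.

83 3d

rsvd (8b) val=131 bits=0x83 at bit 0: 0x0083
flags (8b) val=61 bits=0x3d at bit 8: 0x3d83
word = 0x3d83 → little-endian bytes:
  [0]=0x83  [1]=0x3d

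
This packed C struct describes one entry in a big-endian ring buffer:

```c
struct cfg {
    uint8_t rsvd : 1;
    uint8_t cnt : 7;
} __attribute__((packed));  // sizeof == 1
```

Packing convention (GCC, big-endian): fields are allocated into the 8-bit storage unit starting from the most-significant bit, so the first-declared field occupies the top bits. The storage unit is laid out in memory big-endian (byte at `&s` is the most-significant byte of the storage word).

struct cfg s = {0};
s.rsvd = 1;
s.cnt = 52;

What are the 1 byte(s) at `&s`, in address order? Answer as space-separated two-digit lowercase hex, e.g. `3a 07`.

rsvd (1b) val=1 bits=0x1 at bit 7: 0x80
cnt (7b) val=52 bits=0x34 at bit 0: 0xb4
word = 0xb4 → big-endian bytes:
  [0]=0xb4

b4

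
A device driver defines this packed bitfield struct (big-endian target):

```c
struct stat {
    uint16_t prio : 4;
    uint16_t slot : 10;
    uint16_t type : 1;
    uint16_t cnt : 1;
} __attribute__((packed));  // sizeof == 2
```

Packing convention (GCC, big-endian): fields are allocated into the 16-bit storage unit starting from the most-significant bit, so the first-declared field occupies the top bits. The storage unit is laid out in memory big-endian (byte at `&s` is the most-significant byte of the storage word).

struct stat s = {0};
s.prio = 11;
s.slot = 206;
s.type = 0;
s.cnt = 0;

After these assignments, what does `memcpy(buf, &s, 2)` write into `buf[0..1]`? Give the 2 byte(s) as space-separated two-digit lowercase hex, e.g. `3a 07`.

b3 38

prio (4b) val=11 bits=0xb at bit 12: 0xb000
slot (10b) val=206 bits=0xce at bit 2: 0xb338
type (1b) val=0 bits=0x0 at bit 1: 0xb338
cnt (1b) val=0 bits=0x0 at bit 0: 0xb338
word = 0xb338 → big-endian bytes:
  [0]=0xb3  [1]=0x38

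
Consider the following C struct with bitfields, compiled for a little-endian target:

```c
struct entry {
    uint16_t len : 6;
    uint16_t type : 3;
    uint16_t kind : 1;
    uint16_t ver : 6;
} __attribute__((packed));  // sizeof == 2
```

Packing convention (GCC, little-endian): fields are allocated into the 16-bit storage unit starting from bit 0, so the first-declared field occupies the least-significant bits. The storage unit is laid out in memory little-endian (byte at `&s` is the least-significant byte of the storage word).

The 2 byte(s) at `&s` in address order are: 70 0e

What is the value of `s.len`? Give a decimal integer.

48

[0]=0x70 [1]=0x0e (little-endian) → word 0x0e70
len [0+:6] = (word>>0) & 0x3f = 48  ←
type [6+:3] = (word>>6) & 0x7 = 1
kind [9+:1] = (word>>9) & 0x1 = 1
ver [10+:6] = (word>>10) & 0x3f = 3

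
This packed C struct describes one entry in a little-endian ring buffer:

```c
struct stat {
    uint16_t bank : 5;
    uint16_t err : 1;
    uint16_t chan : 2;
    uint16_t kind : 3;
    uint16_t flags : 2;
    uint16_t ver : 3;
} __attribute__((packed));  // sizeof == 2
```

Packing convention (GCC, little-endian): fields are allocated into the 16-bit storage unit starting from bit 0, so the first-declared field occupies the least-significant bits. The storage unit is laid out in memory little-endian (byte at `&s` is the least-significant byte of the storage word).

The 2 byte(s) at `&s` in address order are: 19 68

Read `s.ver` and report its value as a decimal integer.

[0]=0x19 [1]=0x68 (little-endian) → word 0x6819
bank:5 @ bit 0 → (0x6819>>0)&0x1f = 0x19
err:1 @ bit 5 → (0x6819>>5)&0x1 = 0x0
chan:2 @ bit 6 → (0x6819>>6)&0x3 = 0x0
kind:3 @ bit 8 → (0x6819>>8)&0x7 = 0x0
flags:2 @ bit 11 → (0x6819>>11)&0x3 = 0x1
ver:3 @ bit 13 → (0x6819>>13)&0x7 = 0x3  ←

3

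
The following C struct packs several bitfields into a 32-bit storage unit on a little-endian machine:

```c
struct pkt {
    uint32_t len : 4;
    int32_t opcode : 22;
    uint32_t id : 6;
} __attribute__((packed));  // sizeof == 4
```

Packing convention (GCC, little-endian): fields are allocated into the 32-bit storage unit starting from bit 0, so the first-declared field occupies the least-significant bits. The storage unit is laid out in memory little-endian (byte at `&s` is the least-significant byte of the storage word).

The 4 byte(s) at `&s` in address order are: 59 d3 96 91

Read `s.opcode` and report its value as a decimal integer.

1666357

[0]=0x59 [1]=0xd3 [2]=0x96 [3]=0x91 (little-endian) → word 0x9196d359
len:4 @ bit 0 → (0x9196d359>>0)&0xf = 0x9
opcode:22 @ bit 4 → (0x9196d359>>4)&0x3fffff = 0x196d35  ←
id:6 @ bit 26 → (0x9196d359>>26)&0x3f = 0x24
opcode signed 22b, MSB=0: value = 1666357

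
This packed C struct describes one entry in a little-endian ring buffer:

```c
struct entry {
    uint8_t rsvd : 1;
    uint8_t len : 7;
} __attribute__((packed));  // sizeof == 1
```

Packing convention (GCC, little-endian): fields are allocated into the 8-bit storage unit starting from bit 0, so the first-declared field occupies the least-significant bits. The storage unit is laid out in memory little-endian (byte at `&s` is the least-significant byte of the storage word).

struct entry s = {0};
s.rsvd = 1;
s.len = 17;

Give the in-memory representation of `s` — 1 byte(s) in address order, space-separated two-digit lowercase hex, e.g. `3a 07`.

23

rsvd (1b) val=1 bits=0x1 at bit 0: 0x01
len (7b) val=17 bits=0x11 at bit 1: 0x23
word = 0x23 → little-endian bytes:
  [0]=0x23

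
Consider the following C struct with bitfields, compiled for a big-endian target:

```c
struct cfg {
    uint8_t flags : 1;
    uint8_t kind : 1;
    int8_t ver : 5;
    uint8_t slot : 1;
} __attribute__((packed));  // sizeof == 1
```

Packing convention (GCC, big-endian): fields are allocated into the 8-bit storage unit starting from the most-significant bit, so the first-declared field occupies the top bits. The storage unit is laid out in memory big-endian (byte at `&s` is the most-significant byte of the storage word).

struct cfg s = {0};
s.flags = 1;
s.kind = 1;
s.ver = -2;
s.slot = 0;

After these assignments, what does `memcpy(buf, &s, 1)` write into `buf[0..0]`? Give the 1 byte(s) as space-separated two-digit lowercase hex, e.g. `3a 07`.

[7+:1] flags=1 & 0x1 = 0x1; word=0x80
[6+:1] kind=1 & 0x1 = 0x1; word=0xc0
[1+:5] ver=-2 & 0x1f = 0x1e; word=0xfc
[0+:1] slot=0 & 0x1 = 0x0; word=0xfc
word = 0xfc → big-endian bytes:
  [0]=0xfc

fc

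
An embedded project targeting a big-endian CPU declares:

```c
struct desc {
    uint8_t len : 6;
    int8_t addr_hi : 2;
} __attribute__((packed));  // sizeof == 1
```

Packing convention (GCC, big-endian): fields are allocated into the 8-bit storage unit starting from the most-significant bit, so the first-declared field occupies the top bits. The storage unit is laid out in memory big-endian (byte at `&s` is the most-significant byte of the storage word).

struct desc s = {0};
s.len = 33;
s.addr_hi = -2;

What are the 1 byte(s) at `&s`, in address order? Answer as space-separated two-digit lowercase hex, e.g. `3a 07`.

86

len (6b) val=33 bits=0x21 at bit 2: 0x84
addr_hi (2b) val=-2 bits=0x2 at bit 0: 0x86
word = 0x86 → big-endian bytes:
  [0]=0x86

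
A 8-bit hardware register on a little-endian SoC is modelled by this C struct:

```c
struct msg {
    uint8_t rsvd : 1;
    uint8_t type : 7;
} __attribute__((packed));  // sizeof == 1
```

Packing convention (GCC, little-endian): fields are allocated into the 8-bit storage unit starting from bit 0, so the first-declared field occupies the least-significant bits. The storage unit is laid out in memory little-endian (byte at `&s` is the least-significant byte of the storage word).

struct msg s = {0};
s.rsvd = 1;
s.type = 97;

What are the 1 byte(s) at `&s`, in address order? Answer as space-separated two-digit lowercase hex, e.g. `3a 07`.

[0+:1] rsvd=1 & 0x1 = 0x1; word=0x01
[1+:7] type=97 & 0x7f = 0x61; word=0xc3
word = 0xc3 → little-endian bytes:
  [0]=0xc3

c3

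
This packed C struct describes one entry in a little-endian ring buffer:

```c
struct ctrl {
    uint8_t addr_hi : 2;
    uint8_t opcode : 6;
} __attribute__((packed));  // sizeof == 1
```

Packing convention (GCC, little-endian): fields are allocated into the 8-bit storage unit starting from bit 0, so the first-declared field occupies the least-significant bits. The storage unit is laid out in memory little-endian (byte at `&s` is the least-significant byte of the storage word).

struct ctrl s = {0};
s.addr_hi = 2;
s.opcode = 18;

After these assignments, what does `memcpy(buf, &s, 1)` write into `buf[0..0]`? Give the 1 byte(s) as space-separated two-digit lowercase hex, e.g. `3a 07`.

addr_hi:2 = 2 → 0x2 << 0 → word 0x02
opcode:6 = 18 → 0x12 << 2 → word 0x4a
word = 0x4a → little-endian bytes:
  [0]=0x4a

4a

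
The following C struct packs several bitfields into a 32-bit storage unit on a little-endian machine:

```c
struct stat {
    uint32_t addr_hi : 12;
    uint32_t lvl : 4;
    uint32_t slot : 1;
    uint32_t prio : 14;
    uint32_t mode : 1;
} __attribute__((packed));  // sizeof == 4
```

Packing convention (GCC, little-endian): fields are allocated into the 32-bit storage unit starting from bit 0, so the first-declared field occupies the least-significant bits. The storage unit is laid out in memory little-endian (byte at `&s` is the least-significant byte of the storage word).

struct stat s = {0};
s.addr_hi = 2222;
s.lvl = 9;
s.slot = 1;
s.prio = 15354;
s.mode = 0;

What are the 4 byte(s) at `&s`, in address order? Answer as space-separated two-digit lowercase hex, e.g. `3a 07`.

ae 98 f5 77

addr_hi (12b) val=2222 bits=0x8ae at bit 0: 0x000008ae
lvl (4b) val=9 bits=0x9 at bit 12: 0x000098ae
slot (1b) val=1 bits=0x1 at bit 16: 0x000198ae
prio (14b) val=15354 bits=0x3bfa at bit 17: 0x77f598ae
mode (1b) val=0 bits=0x0 at bit 31: 0x77f598ae
word = 0x77f598ae → little-endian bytes:
  [0]=0xae  [1]=0x98  [2]=0xf5  [3]=0x77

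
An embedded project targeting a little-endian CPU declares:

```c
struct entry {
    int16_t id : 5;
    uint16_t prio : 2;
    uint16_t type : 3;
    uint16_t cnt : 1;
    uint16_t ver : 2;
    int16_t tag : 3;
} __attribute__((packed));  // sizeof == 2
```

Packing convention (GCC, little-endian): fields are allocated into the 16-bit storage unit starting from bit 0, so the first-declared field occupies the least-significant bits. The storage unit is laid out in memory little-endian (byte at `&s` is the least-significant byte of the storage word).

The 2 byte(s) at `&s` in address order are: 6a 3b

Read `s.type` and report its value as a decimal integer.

6

[0]=0x6a [1]=0x3b (little-endian) → word 0x3b6a
id [0+:5] = (word>>0) & 0x1f = 10
prio [5+:2] = (word>>5) & 0x3 = 3
type [7+:3] = (word>>7) & 0x7 = 6  ←
cnt [10+:1] = (word>>10) & 0x1 = 0
ver [11+:2] = (word>>11) & 0x3 = 3
tag [13+:3] = (word>>13) & 0x7 = 1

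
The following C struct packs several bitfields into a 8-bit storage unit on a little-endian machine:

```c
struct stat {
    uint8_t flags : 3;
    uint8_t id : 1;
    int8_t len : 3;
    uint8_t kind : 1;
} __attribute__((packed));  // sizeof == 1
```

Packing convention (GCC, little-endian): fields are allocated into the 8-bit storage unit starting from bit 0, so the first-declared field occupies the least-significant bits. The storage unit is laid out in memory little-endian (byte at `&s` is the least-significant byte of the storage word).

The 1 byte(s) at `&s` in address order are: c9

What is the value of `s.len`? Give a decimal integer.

-4

[0]=0xc9 (little-endian) → word 0xc9
flags [0+:3] = (word>>0) & 0x7 = 1
id [3+:1] = (word>>3) & 0x1 = 1
len [4+:3] = (word>>4) & 0x7 = 4  ←
kind [7+:1] = (word>>7) & 0x1 = 1
len signed 3b, MSB=1: 4 - 8 = -4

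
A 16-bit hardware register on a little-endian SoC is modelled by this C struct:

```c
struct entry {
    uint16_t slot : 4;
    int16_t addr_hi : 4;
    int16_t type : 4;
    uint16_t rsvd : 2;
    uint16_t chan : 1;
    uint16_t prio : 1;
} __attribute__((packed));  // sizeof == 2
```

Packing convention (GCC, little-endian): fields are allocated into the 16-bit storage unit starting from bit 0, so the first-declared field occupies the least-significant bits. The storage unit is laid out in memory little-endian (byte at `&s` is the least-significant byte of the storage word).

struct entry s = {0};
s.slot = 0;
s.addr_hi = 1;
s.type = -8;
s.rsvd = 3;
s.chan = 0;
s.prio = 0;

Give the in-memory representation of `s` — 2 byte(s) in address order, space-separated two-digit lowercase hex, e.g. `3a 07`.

slot:4 = 0 → 0x0 << 0 → word 0x0000
addr_hi:4 = 1 → 0x1 << 4 → word 0x0010
type:4 = -8 → 0x8 << 8 → word 0x0810
rsvd:2 = 3 → 0x3 << 12 → word 0x3810
chan:1 = 0 → 0x0 << 14 → word 0x3810
prio:1 = 0 → 0x0 << 15 → word 0x3810
word = 0x3810 → little-endian bytes:
  [0]=0x10  [1]=0x38

10 38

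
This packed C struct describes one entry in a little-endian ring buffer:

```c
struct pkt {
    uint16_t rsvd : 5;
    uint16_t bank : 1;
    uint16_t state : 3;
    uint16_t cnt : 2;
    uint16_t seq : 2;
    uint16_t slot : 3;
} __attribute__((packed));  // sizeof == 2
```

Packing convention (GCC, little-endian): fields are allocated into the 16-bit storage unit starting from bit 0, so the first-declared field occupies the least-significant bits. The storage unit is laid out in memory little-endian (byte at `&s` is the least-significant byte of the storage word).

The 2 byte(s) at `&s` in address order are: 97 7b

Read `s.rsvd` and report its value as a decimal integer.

23

[0]=0x97 [1]=0x7b (little-endian) → word 0x7b97
rsvd:5 @ bit 0 → (0x7b97>>0)&0x1f = 0x17  ←
bank:1 @ bit 5 → (0x7b97>>5)&0x1 = 0x0
state:3 @ bit 6 → (0x7b97>>6)&0x7 = 0x6
cnt:2 @ bit 9 → (0x7b97>>9)&0x3 = 0x1
seq:2 @ bit 11 → (0x7b97>>11)&0x3 = 0x3
slot:3 @ bit 13 → (0x7b97>>13)&0x7 = 0x3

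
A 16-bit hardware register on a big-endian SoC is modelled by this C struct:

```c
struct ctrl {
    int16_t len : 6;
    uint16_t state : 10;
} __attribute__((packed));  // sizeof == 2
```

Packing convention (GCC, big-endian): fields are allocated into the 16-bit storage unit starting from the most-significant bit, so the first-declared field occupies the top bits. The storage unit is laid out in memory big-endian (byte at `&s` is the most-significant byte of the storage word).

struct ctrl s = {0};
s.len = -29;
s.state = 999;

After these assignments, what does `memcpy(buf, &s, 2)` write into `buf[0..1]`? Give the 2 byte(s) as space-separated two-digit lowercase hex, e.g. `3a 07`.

[10+:6] len=-29 & 0x3f = 0x23; word=0x8c00
[0+:10] state=999 & 0x3ff = 0x3e7; word=0x8fe7
word = 0x8fe7 → big-endian bytes:
  [0]=0x8f  [1]=0xe7

8f e7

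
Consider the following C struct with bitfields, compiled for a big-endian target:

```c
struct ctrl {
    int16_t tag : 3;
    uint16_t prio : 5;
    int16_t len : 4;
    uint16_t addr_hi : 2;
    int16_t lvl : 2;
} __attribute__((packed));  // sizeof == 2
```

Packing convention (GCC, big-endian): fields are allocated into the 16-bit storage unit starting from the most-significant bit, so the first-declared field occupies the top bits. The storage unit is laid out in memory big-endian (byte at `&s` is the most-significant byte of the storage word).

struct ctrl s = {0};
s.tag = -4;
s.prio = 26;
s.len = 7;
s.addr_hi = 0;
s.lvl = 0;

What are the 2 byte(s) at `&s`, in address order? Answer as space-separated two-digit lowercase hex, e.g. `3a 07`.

9a 70

tag:3 = -4 → 0x4 << 13 → word 0x8000
prio:5 = 26 → 0x1a << 8 → word 0x9a00
len:4 = 7 → 0x7 << 4 → word 0x9a70
addr_hi:2 = 0 → 0x0 << 2 → word 0x9a70
lvl:2 = 0 → 0x0 << 0 → word 0x9a70
word = 0x9a70 → big-endian bytes:
  [0]=0x9a  [1]=0x70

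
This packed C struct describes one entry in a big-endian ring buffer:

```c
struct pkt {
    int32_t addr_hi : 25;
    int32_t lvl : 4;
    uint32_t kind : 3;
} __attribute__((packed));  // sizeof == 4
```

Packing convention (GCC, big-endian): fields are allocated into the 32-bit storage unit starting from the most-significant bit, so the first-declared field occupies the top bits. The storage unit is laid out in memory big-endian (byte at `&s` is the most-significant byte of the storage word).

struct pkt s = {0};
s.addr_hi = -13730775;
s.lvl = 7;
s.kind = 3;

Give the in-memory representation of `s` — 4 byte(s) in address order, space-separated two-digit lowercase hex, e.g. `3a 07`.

97 3e 14 bb

addr_hi:25 = -13730775 → 0x12e7c29 << 7 → word 0x973e1480
lvl:4 = 7 → 0x7 << 3 → word 0x973e14b8
kind:3 = 3 → 0x3 << 0 → word 0x973e14bb
word = 0x973e14bb → big-endian bytes:
  [0]=0x97  [1]=0x3e  [2]=0x14  [3]=0xbb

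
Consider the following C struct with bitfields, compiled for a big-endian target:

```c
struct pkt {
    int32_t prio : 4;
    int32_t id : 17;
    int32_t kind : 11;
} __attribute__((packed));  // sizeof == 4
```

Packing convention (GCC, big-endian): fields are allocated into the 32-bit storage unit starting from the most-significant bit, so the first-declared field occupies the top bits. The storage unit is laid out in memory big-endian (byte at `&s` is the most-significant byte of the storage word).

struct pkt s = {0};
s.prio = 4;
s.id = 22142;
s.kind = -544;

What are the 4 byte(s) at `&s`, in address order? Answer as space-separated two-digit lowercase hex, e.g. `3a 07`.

prio (4b) val=4 bits=0x4 at bit 28: 0x40000000
id (17b) val=22142 bits=0x567e at bit 11: 0x42b3f000
kind (11b) val=-544 bits=0x5e0 at bit 0: 0x42b3f5e0
word = 0x42b3f5e0 → big-endian bytes:
  [0]=0x42  [1]=0xb3  [2]=0xf5  [3]=0xe0

42 b3 f5 e0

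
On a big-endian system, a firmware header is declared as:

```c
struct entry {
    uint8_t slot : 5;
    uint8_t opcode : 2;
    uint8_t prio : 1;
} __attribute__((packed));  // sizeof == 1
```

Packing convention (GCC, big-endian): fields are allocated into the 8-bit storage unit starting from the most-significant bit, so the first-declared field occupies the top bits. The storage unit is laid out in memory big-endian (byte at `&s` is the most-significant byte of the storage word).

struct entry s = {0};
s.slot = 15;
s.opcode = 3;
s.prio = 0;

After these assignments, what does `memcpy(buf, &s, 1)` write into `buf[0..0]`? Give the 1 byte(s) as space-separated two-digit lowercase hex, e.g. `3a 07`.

slot:5 = 15 → 0xf << 3 → word 0x78
opcode:2 = 3 → 0x3 << 1 → word 0x7e
prio:1 = 0 → 0x0 << 0 → word 0x7e
word = 0x7e → big-endian bytes:
  [0]=0x7e

7e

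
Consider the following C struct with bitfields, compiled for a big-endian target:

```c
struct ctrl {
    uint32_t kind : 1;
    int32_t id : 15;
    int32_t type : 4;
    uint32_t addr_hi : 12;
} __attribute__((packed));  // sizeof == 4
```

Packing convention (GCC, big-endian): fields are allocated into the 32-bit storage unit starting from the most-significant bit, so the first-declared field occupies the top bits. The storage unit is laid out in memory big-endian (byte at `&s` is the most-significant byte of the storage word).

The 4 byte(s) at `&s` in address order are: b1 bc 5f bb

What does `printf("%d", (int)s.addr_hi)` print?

4027

[0]=0xb1 [1]=0xbc [2]=0x5f [3]=0xbb (big-endian) → word 0xb1bc5fbb
kind [31+:1] = (word>>31) & 0x1 = 1
id [16+:15] = (word>>16) & 0x7fff = 12732
type [12+:4] = (word>>12) & 0xf = 5
addr_hi [0+:12] = (word>>0) & 0xfff = 4027  ←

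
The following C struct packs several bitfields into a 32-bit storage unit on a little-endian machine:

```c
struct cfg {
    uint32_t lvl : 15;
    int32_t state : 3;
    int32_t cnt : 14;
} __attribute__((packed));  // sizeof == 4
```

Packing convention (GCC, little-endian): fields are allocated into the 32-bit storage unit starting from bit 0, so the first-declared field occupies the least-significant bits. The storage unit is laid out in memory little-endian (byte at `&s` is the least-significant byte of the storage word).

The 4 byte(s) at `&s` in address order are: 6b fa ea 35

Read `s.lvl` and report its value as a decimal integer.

31339

[0]=0x6b [1]=0xfa [2]=0xea [3]=0x35 (little-endian) → word 0x35eafa6b
lvl [0+:15] = (word>>0) & 0x7fff = 31339  ←
state [15+:3] = (word>>15) & 0x7 = 5
cnt [18+:14] = (word>>18) & 0x3fff = 3450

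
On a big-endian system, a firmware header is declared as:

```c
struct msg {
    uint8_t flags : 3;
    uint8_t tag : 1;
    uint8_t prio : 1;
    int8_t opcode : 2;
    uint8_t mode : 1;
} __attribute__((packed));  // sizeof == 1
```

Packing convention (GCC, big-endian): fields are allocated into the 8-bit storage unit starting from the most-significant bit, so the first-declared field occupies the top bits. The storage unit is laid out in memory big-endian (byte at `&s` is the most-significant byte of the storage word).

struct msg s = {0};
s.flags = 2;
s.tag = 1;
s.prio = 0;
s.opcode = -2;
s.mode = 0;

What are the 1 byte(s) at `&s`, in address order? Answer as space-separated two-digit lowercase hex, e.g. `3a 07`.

54

flags:3 = 2 → 0x2 << 5 → word 0x40
tag:1 = 1 → 0x1 << 4 → word 0x50
prio:1 = 0 → 0x0 << 3 → word 0x50
opcode:2 = -2 → 0x2 << 1 → word 0x54
mode:1 = 0 → 0x0 << 0 → word 0x54
word = 0x54 → big-endian bytes:
  [0]=0x54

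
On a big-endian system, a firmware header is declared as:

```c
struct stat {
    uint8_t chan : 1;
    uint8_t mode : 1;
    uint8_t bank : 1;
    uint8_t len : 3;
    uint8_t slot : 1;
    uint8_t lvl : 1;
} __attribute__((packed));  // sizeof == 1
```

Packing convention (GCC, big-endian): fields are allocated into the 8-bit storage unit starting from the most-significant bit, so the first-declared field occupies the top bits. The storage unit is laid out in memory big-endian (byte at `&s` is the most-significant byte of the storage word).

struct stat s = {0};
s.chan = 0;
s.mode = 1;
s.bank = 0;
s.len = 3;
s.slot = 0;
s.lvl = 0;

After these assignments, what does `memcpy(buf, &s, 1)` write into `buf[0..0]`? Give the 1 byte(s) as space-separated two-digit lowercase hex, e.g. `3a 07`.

[7+:1] chan=0 & 0x1 = 0x0; word=0x00
[6+:1] mode=1 & 0x1 = 0x1; word=0x40
[5+:1] bank=0 & 0x1 = 0x0; word=0x40
[2+:3] len=3 & 0x7 = 0x3; word=0x4c
[1+:1] slot=0 & 0x1 = 0x0; word=0x4c
[0+:1] lvl=0 & 0x1 = 0x0; word=0x4c
word = 0x4c → big-endian bytes:
  [0]=0x4c

4c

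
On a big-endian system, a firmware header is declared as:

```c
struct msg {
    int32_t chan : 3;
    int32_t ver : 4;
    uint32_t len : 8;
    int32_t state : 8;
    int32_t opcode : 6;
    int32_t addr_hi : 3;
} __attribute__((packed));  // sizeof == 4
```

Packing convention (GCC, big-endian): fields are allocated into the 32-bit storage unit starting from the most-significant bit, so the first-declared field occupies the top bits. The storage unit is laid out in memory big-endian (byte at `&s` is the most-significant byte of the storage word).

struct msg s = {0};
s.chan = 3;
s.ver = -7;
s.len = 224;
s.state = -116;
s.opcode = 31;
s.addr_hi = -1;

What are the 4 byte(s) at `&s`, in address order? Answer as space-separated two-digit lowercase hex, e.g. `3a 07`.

73 c1 18 ff

chan:3 = 3 → 0x3 << 29 → word 0x60000000
ver:4 = -7 → 0x9 << 25 → word 0x72000000
len:8 = 224 → 0xe0 << 17 → word 0x73c00000
state:8 = -116 → 0x8c << 9 → word 0x73c11800
opcode:6 = 31 → 0x1f << 3 → word 0x73c118f8
addr_hi:3 = -1 → 0x7 << 0 → word 0x73c118ff
word = 0x73c118ff → big-endian bytes:
  [0]=0x73  [1]=0xc1  [2]=0x18  [3]=0xff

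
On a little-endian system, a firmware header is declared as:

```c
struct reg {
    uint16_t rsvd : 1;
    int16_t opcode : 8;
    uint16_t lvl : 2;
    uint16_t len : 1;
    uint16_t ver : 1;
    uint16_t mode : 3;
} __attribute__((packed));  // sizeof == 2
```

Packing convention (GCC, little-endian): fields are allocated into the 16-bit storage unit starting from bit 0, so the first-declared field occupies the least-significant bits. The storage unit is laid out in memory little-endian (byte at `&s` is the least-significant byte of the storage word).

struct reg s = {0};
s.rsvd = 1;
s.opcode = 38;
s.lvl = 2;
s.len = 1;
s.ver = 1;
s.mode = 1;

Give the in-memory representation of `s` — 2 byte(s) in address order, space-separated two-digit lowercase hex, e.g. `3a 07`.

rsvd (1b) val=1 bits=0x1 at bit 0: 0x0001
opcode (8b) val=38 bits=0x26 at bit 1: 0x004d
lvl (2b) val=2 bits=0x2 at bit 9: 0x044d
len (1b) val=1 bits=0x1 at bit 11: 0x0c4d
ver (1b) val=1 bits=0x1 at bit 12: 0x1c4d
mode (3b) val=1 bits=0x1 at bit 13: 0x3c4d
word = 0x3c4d → little-endian bytes:
  [0]=0x4d  [1]=0x3c

4d 3c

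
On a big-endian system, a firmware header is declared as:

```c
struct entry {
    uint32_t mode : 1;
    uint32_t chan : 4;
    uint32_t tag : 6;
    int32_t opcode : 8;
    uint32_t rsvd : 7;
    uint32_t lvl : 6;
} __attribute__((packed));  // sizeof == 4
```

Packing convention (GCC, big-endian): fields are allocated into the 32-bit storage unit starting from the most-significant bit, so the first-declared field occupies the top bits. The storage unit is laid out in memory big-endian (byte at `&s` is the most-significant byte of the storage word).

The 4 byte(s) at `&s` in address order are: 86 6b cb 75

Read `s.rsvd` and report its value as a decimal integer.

45

[0]=0x86 [1]=0x6b [2]=0xcb [3]=0x75 (big-endian) → word 0x866bcb75
mode:1 @ bit 31 → (0x866bcb75>>31)&0x1 = 0x1
chan:4 @ bit 27 → (0x866bcb75>>27)&0xf = 0x0
tag:6 @ bit 21 → (0x866bcb75>>21)&0x3f = 0x33
opcode:8 @ bit 13 → (0x866bcb75>>13)&0xff = 0x5e
rsvd:7 @ bit 6 → (0x866bcb75>>6)&0x7f = 0x2d  ←
lvl:6 @ bit 0 → (0x866bcb75>>0)&0x3f = 0x35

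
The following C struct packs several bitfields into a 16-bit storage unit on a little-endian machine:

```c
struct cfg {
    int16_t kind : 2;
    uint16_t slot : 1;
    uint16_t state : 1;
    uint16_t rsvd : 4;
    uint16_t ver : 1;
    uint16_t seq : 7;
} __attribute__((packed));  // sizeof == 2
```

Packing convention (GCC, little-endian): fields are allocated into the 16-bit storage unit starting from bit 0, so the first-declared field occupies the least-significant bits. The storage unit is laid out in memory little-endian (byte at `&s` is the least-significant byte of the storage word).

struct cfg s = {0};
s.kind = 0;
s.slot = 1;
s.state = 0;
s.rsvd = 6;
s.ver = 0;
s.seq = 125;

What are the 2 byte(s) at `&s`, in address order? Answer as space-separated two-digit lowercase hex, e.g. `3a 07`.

kind:2 = 0 → 0x0 << 0 → word 0x0000
slot:1 = 1 → 0x1 << 2 → word 0x0004
state:1 = 0 → 0x0 << 3 → word 0x0004
rsvd:4 = 6 → 0x6 << 4 → word 0x0064
ver:1 = 0 → 0x0 << 8 → word 0x0064
seq:7 = 125 → 0x7d << 9 → word 0xfa64
word = 0xfa64 → little-endian bytes:
  [0]=0x64  [1]=0xfa

64 fa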